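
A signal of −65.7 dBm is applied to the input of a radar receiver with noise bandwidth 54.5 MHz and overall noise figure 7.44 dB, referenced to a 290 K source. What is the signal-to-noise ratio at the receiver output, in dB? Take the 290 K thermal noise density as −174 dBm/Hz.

Noise floor: N = −174 + 10 log₁₀(B) + NF
10 log₁₀(5.45×10⁷) = 77.36 dB
N = −174 + 77.36 + 7.44 = −89.20 dBm
SNR = P_sig − N = −65.7 − (−89.20) = 23.50 dB → 23.5 dB

23.5 dB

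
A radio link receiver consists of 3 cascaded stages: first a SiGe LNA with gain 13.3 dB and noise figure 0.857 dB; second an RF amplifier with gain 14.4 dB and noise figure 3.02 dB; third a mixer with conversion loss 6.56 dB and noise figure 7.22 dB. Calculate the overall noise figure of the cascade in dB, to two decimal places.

Convert to linear (a loss of L dB is a gain of −L dB): F_i = 10^(NF_i/10), G_i = 10^(G_i,dB/10)
  Stage 1: F_1 = 10^(0.857/10) = 1.218, G_1 = 10^(13.3/10) = 21.38
  Stage 2: F_2 = 10^(3.02/10) = 2.004, G_2 = 10^(14.4/10) = 27.54
  Stage 3: F_3 = 10^(7.22/10) = 5.272, G_3 = 10^(−6.56/10) = 0.2208
Friis cascade:
  F = 1.218 + (2.004 − 1)/21.38 + (5.272 − 1)/588.8 = 1.272
NF = 10 log₁₀(1.272) = 1.05 dB

1.05 dB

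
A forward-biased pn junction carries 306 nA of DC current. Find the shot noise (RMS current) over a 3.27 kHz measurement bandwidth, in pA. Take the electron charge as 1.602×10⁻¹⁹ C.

I_n = √(2qI·B)
2qI·B = 2 × 1.602×10⁻¹⁹ × 3.06×10⁻⁷ × 3.27×10³ = 3.21×10⁻²² A²
I_n = √(3.21×10⁻²²) = 1.79×10⁻¹¹ A = 17.9 pA

17.9 pA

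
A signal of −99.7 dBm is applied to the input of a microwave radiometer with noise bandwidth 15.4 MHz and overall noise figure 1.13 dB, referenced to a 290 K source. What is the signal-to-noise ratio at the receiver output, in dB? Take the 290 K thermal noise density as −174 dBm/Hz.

1.3 dB

Noise floor: N = −174 + 10 log₁₀(B) + NF
10 log₁₀(1.54×10⁷) = 71.88 dB
N = −174 + 71.88 + 1.13 = −100.99 dBm
SNR = P_sig − N = −99.7 − (−100.99) = 1.29 dB → 1.3 dB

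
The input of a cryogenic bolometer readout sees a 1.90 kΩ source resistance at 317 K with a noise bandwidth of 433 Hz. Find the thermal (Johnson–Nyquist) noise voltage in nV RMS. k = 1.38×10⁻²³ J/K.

120 nV

V_n = √(4kTRB)
4kTRB = 4 × 1.38×10⁻²³ × 317 × 1.90×10³ × 4.33×10² = 1.44×10⁻¹⁴ V²
V_n = √(1.44×10⁻¹⁴) = 1.20×10⁻⁷ V = 120 nV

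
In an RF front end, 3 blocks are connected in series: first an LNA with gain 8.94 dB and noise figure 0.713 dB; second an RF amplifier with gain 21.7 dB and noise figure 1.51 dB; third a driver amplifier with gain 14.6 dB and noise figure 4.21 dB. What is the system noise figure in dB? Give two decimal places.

Convert to linear (a loss of L dB is a gain of −L dB): F_i = 10^(NF_i/10), G_i = 10^(G_i,dB/10)
  Stage 1: F_1 = 10^(0.713/10) = 1.178, G_1 = 10^(8.94/10) = 7.834
  Stage 2: F_2 = 10^(1.51/10) = 1.416, G_2 = 10^(21.7/10) = 147.9
  Stage 3: F_3 = 10^(4.21/10) = 2.636, G_3 = 10^(14.6/10) = 28.84
Friis cascade:
  F = 1.178 + (1.416 − 1)/7.834 + (2.636 − 1)/1159 = 1.233
NF = 10 log₁₀(1.233) = 0.91 dB

0.91 dB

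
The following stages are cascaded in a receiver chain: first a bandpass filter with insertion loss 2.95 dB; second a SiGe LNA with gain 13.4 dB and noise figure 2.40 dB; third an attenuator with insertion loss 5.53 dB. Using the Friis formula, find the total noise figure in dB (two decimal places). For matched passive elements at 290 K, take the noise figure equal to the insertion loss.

Convert to linear (a loss of L dB is a gain of −L dB): F_i = 10^(NF_i/10), G_i = 10^(G_i,dB/10)
  Stage 1: F_1 = 10^(2.95/10) = 1.972, G_1 = 10^(−2.95/10) = 0.5070
  Stage 2: F_2 = 10^(2.40/10) = 1.738, G_2 = 10^(13.4/10) = 21.88
  Stage 3: F_3 = 10^(5.53/10) = 3.573, G_3 = 10^(−5.53/10) = 0.2799
Friis cascade:
  F = 1.972 + (1.738 − 1)/0.5070 + (3.573 − 1)/11.09 = 3.660
NF = 10 log₁₀(3.660) = 5.63 dB

5.63 dB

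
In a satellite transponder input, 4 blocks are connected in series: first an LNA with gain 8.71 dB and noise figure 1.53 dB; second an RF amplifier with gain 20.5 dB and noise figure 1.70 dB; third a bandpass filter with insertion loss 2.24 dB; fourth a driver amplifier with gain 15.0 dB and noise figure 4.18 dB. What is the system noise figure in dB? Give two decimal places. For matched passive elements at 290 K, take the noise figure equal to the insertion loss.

1.73 dB

Convert to linear (a loss of L dB is a gain of −L dB): F_i = 10^(NF_i/10), G_i = 10^(G_i,dB/10)
  Stage 1: F_1 = 10^(1.53/10) = 1.422, G_1 = 10^(8.71/10) = 7.430
  Stage 2: F_2 = 10^(1.70/10) = 1.479, G_2 = 10^(20.5/10) = 112.2
  Stage 3: F_3 = 10^(2.24/10) = 1.675, G_3 = 10^(−2.24/10) = 0.5970
  Stage 4: F_4 = 10^(4.18/10) = 2.618, G_4 = 10^(15.0/10) = 31.62
Friis cascade:
  F = 1.422 + (1.479 − 1)/7.430 + (1.675 − 1)/833.7 + (2.618 − 1)/497.7 = 1.491
NF = 10 log₁₀(1.491) = 1.73 dB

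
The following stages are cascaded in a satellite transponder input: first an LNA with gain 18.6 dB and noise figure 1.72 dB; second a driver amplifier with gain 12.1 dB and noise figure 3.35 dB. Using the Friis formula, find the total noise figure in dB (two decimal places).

1.77 dB

Convert to linear (a loss of L dB is a gain of −L dB): F_i = 10^(NF_i/10), G_i = 10^(G_i,dB/10)
  Stage 1: F_1 = 10^(1.72/10) = 1.486, G_1 = 10^(18.6/10) = 72.44
  Stage 2: F_2 = 10^(3.35/10) = 2.163, G_2 = 10^(12.1/10) = 16.22
Friis cascade:
  F = 1.486 + (2.163 − 1)/72.44 = 1.502
NF = 10 log₁₀(1.502) = 1.77 dB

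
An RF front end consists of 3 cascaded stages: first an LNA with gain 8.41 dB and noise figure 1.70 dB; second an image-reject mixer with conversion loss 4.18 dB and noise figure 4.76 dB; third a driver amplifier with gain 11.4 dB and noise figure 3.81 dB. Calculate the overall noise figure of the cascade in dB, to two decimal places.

3.61 dB

Convert to linear (a loss of L dB is a gain of −L dB): F_i = 10^(NF_i/10), G_i = 10^(G_i,dB/10)
  Stage 1: F_1 = 10^(1.70/10) = 1.479, G_1 = 10^(8.41/10) = 6.934
  Stage 2: F_2 = 10^(4.76/10) = 2.992, G_2 = 10^(−4.18/10) = 0.3819
  Stage 3: F_3 = 10^(3.81/10) = 2.404, G_3 = 10^(11.4/10) = 13.80
Friis cascade:
  F = 1.479 + (2.992 − 1)/6.934 + (2.404 − 1)/2.649 = 2.297
NF = 10 log₁₀(2.297) = 3.61 dB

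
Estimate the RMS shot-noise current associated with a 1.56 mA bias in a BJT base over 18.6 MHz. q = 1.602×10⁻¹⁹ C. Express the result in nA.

I_n = √(2qI·B)
2qI·B = 2 × 1.602×10⁻¹⁹ × 1.56×10⁻³ × 1.86×10⁷ = 9.30×10⁻¹⁵ A²
I_n = √(9.30×10⁻¹⁵) = 9.64×10⁻⁸ A = 96.4 nA

96.4 nA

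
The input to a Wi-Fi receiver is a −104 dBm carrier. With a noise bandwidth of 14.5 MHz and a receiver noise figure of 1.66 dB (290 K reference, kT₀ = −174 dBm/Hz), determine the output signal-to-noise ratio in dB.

Noise floor: N = −174 + 10 log₁₀(B) + NF
10 log₁₀(1.45×10⁷) = 71.61 dB
N = −174 + 71.61 + 1.66 = −100.73 dBm
SNR = P_sig − N = −104 − (−100.73) = −3.27 dB → −3.3 dB

−3.3 dB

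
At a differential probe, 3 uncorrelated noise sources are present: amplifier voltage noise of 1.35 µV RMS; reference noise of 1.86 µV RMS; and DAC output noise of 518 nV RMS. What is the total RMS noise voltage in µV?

2.36 µV

Uncorrelated sources add in power (mean-square): V_tot = √(ΣV_i²)
V_tot = √[(1.35×10⁻⁶)² + (1.86×10⁻⁶)² + (5.18×10⁻⁷)²] = 2.36×10⁻⁶ V = 2.36 µV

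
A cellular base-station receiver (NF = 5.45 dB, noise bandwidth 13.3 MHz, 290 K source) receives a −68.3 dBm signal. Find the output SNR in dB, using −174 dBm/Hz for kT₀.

Noise floor: N = −174 + 10 log₁₀(B) + NF
10 log₁₀(1.33×10⁷) = 71.24 dB
N = −174 + 71.24 + 5.45 = −97.31 dBm
SNR = P_sig − N = −68.3 − (−97.31) = 29.01 dB → 29.0 dB

29.0 dB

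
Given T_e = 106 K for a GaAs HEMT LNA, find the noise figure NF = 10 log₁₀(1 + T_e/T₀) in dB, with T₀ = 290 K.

F = 1 + T_e/T₀ = 1 + 106/290 = 1.36552
NF = 10 log₁₀(1.36552) = 1.35 dB

1.35 dB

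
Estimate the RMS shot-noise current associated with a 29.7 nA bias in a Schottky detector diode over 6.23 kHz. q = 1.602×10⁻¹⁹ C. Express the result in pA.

7.70 pA

I_n = √(2qI·B)
2qI·B = 2 × 1.602×10⁻¹⁹ × 2.97×10⁻⁸ × 6.23×10³ = 5.93×10⁻²³ A²
I_n = √(5.93×10⁻²³) = 7.70×10⁻¹² A = 7.70 pA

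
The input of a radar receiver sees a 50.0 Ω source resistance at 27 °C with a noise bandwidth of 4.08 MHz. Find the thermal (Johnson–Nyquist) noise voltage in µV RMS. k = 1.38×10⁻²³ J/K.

1.84 µV

T = 27 °C + 273.15 = 300.15 K
V_n = √(4kTRB)
4kTRB = 4 × 1.38×10⁻²³ × 300.15 × 5.00×10¹ × 4.08×10⁶ = 3.38×10⁻¹² V²
V_n = √(3.38×10⁻¹²) = 1.84×10⁻⁶ V = 1.84 µV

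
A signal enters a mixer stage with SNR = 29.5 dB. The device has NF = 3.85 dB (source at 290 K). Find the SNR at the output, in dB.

25.65 dB

By definition F = SNR_in/SNR_out, so in dB: SNR_out = SNR_in − NF
SNR_out = 29.5 − 3.85 = 25.65 dB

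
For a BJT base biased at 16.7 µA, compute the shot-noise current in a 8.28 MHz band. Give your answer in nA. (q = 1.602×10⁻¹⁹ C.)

I_n = √(2qI·B)
2qI·B = 2 × 1.602×10⁻¹⁹ × 1.67×10⁻⁵ × 8.28×10⁶ = 4.43×10⁻¹⁷ A²
I_n = √(4.43×10⁻¹⁷) = 6.66×10⁻⁹ A = 6.66 nA

6.66 nA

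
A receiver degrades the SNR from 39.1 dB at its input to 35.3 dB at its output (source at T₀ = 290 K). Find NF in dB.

3.8 dB

NF (dB) = SNR_in(dB) − SNR_out(dB) when the source is at T₀
NF = 39.1 − 35.3 = 3.8 dB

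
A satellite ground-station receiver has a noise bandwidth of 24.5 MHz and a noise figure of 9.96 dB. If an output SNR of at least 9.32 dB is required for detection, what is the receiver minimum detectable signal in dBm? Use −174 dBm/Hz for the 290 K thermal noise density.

−80.8 dBm

Sensitivity = −174 + 10 log₁₀(B) + NF + SNR_min
= −174 + 73.89 + 9.96 + 9.32
= −80.83 dBm → −80.8 dBm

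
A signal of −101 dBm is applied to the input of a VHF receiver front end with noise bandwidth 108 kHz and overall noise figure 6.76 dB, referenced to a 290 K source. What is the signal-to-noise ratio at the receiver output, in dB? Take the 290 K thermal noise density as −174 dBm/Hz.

Noise floor: N = −174 + 10 log₁₀(B) + NF
10 log₁₀(1.08×10⁵) = 50.33 dB
N = −174 + 50.33 + 6.76 = −116.91 dBm
SNR = P_sig − N = −101 − (−116.91) = 15.91 dB → 15.9 dB

15.9 dB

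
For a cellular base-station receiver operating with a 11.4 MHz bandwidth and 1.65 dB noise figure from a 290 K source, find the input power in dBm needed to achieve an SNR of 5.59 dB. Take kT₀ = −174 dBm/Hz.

−96.2 dBm

Sensitivity = −174 + 10 log₁₀(B) + NF + SNR_min
= −174 + 70.57 + 1.65 + 5.59
= −96.19 dBm → −96.2 dBm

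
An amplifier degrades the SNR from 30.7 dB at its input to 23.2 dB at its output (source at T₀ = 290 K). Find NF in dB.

7.5 dB

NF (dB) = SNR_in(dB) − SNR_out(dB) when the source is at T₀
NF = 30.7 − 23.2 = 7.5 dB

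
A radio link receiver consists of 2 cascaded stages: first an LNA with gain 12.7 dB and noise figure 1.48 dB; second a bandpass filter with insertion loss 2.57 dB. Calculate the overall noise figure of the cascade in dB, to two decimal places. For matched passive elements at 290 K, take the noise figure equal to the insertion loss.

Convert to linear (a loss of L dB is a gain of −L dB): F_i = 10^(NF_i/10), G_i = 10^(G_i,dB/10)
  Stage 1: F_1 = 10^(1.48/10) = 1.406, G_1 = 10^(12.7/10) = 18.62
  Stage 2: F_2 = 10^(2.57/10) = 1.807, G_2 = 10^(−2.57/10) = 0.5534
Friis cascade:
  F = 1.406 + (1.807 − 1)/18.62 = 1.449
NF = 10 log₁₀(1.449) = 1.61 dB

1.61 dB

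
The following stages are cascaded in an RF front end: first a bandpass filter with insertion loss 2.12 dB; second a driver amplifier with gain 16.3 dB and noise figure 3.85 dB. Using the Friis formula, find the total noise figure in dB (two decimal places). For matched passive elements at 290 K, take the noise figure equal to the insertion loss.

Convert to linear (a loss of L dB is a gain of −L dB): F_i = 10^(NF_i/10), G_i = 10^(G_i,dB/10)
  Stage 1: F_1 = 10^(2.12/10) = 1.629, G_1 = 10^(−2.12/10) = 0.6138
  Stage 2: F_2 = 10^(3.85/10) = 2.427, G_2 = 10^(16.3/10) = 42.66
Friis cascade:
  F = 1.629 + (2.427 − 1)/0.6138 = 3.954
NF = 10 log₁₀(3.954) = 5.97 dB

5.97 dB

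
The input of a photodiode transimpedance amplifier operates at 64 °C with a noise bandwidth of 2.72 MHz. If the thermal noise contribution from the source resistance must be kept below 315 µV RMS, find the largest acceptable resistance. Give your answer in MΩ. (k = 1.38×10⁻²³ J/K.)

1.96 MΩ

T = 64 °C + 273.15 = 337.15 K
Johnson–Nyquist: V_n = √(4kTRB) ⇒ R = V_n² / (4kTB)
4kTB = 4 × 1.38×10⁻²³ × 337.15 × 2.72×10⁶ = 5.06×10⁻¹⁴
R = (3.15×10⁻⁴)² / 5.06×10⁻¹⁴ = 1.96×10⁶ Ω = 1.96 MΩ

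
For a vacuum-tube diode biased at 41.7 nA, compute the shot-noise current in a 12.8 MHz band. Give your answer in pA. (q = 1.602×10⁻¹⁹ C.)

I_n = √(2qI·B)
2qI·B = 2 × 1.602×10⁻¹⁹ × 4.17×10⁻⁸ × 1.28×10⁷ = 1.71×10⁻¹⁹ A²
I_n = √(1.71×10⁻¹⁹) = 4.14×10⁻¹⁰ A = 414 pA

414 pA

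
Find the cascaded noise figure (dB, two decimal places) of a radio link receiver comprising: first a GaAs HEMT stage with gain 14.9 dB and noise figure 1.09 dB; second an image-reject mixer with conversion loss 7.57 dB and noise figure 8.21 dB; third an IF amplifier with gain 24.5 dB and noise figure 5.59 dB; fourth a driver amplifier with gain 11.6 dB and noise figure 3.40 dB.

2.91 dB

Convert to linear (a loss of L dB is a gain of −L dB): F_i = 10^(NF_i/10), G_i = 10^(G_i,dB/10)
  Stage 1: F_1 = 10^(1.09/10) = 1.285, G_1 = 10^(14.9/10) = 30.90
  Stage 2: F_2 = 10^(8.21/10) = 6.622, G_2 = 10^(−7.57/10) = 0.1750
  Stage 3: F_3 = 10^(5.59/10) = 3.622, G_3 = 10^(24.5/10) = 281.8
  Stage 4: F_4 = 10^(3.40/10) = 2.188, G_4 = 10^(11.6/10) = 14.45
Friis cascade:
  F = 1.285 + (6.622 − 1)/30.90 + (3.622 − 1)/5.408 + (2.188 − 1)/1524 = 1.953
NF = 10 log₁₀(1.953) = 2.91 dB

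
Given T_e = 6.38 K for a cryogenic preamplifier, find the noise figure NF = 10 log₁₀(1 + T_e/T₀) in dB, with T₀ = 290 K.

F = 1 + T_e/T₀ = 1 + 6.38/290 = 1.022
NF = 10 log₁₀(1.022) = 0.095 dB

0.095 dB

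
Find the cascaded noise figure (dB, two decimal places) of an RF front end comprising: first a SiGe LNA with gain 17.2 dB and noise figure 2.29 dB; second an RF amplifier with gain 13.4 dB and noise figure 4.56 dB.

Convert to linear (a loss of L dB is a gain of −L dB): F_i = 10^(NF_i/10), G_i = 10^(G_i,dB/10)
  Stage 1: F_1 = 10^(2.29/10) = 1.694, G_1 = 10^(17.2/10) = 52.48
  Stage 2: F_2 = 10^(4.56/10) = 2.858, G_2 = 10^(13.4/10) = 21.88
Friis cascade:
  F = 1.694 + (2.858 − 1)/52.48 = 1.730
NF = 10 log₁₀(1.730) = 2.38 dB

2.38 dB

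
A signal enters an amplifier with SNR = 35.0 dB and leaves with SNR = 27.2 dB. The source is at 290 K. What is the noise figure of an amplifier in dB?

NF (dB) = SNR_in(dB) − SNR_out(dB) when the source is at T₀
NF = 35.0 − 27.2 = 7.8 dB

7.8 dB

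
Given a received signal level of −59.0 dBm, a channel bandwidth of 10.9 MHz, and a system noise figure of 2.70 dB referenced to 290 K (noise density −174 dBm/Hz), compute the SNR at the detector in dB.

Noise floor: N = −174 + 10 log₁₀(B) + NF
10 log₁₀(1.09×10⁷) = 70.37 dB
N = −174 + 70.37 + 2.70 = −100.93 dBm
SNR = P_sig − N = −59.0 − (−100.93) = 41.93 dB → 41.9 dB

41.9 dB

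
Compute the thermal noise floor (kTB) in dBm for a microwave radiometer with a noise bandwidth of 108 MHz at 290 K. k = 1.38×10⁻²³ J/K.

−93.6 dBm

P_n = kTB = 1.38×10⁻²³ × 290 × 1.08×10⁸ = 4.32×10⁻¹³ W
In dBm: 10 log₁₀(4.32×10⁻¹³ / 10⁻³) = −93.6 dBm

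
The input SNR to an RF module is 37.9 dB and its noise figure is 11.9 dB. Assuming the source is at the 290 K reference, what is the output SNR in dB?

26.0 dB

By definition F = SNR_in/SNR_out, so in dB: SNR_out = SNR_in − NF
SNR_out = 37.9 − 11.9 = 26.0 dB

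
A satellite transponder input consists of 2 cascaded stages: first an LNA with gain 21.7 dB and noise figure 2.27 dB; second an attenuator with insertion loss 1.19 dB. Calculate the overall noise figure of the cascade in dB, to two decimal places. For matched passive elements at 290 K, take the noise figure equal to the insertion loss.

Convert to linear (a loss of L dB is a gain of −L dB): F_i = 10^(NF_i/10), G_i = 10^(G_i,dB/10)
  Stage 1: F_1 = 10^(2.27/10) = 1.687, G_1 = 10^(21.7/10) = 147.9
  Stage 2: F_2 = 10^(1.19/10) = 1.315, G_2 = 10^(−1.19/10) = 0.7603
Friis cascade:
  F = 1.687 + (1.315 − 1)/147.9 = 1.689
NF = 10 log₁₀(1.689) = 2.28 dB

2.28 dB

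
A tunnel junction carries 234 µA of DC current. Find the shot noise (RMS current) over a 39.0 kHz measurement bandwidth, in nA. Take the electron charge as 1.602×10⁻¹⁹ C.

1.71 nA

I_n = √(2qI·B)
2qI·B = 2 × 1.602×10⁻¹⁹ × 2.34×10⁻⁴ × 3.90×10⁴ = 2.92×10⁻¹⁸ A²
I_n = √(2.92×10⁻¹⁸) = 1.71×10⁻⁹ A = 1.71 nA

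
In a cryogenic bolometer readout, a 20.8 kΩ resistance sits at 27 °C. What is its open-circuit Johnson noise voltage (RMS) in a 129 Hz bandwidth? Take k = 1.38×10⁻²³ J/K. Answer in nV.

T = 27 °C + 273.15 = 300.15 K
V_n = √(4kTRB)
4kTRB = 4 × 1.38×10⁻²³ × 300.15 × 2.08×10⁴ × 1.29×10² = 4.45×10⁻¹⁴ V²
V_n = √(4.45×10⁻¹⁴) = 2.11×10⁻⁷ V = 211 nV

211 nV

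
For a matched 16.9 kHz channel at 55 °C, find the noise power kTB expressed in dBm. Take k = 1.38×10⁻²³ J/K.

−131.2 dBm

T = 55 °C + 273.15 = 328.15 K
P_n = kTB = 1.38×10⁻²³ × 328.15 × 1.69×10⁴ = 7.65×10⁻¹⁷ W
In dBm: 10 log₁₀(7.65×10⁻¹⁷ / 10⁻³) = −131.2 dBm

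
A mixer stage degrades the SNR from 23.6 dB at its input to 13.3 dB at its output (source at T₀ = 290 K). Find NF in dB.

NF (dB) = SNR_in(dB) − SNR_out(dB) when the source is at T₀
NF = 23.6 − 13.3 = 10.3 dB

10.3 dB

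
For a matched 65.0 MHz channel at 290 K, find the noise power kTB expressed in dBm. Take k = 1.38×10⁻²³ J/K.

−95.8 dBm

P_n = kTB = 1.38×10⁻²³ × 290 × 6.50×10⁷ = 2.60×10⁻¹³ W
In dBm: 10 log₁₀(2.60×10⁻¹³ / 10⁻³) = −95.8 dBm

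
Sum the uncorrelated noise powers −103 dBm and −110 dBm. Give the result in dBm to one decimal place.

−102.2 dBm

Convert to linear, add, convert back:
P₁ = 5.01×10⁻¹⁴ W, P₂ = 1.00×10⁻¹⁴ W
P_tot = 6.01×10⁻¹⁴ W → 10 log₁₀(P_tot / 10⁻³) = −102.2 dBm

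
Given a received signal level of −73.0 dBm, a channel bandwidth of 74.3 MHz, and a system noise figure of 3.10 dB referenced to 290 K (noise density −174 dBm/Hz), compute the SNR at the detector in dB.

19.2 dB

Noise floor: N = −174 + 10 log₁₀(B) + NF
10 log₁₀(7.43×10⁷) = 78.71 dB
N = −174 + 78.71 + 3.10 = −92.19 dBm
SNR = P_sig − N = −73.0 − (−92.19) = 19.19 dB → 19.2 dB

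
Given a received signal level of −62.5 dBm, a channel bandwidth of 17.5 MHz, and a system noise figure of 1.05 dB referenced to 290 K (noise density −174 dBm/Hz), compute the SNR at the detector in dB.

38.0 dB

Noise floor: N = −174 + 10 log₁₀(B) + NF
10 log₁₀(1.75×10⁷) = 72.43 dB
N = −174 + 72.43 + 1.05 = −100.52 dBm
SNR = P_sig − N = −62.5 − (−100.52) = 38.02 dB → 38.0 dB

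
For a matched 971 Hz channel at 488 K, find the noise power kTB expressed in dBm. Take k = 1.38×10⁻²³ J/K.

P_n = kTB = 1.38×10⁻²³ × 488 × 9.71×10² = 6.54×10⁻¹⁸ W
In dBm: 10 log₁₀(6.54×10⁻¹⁸ / 10⁻³) = −141.8 dBm

−141.8 dBm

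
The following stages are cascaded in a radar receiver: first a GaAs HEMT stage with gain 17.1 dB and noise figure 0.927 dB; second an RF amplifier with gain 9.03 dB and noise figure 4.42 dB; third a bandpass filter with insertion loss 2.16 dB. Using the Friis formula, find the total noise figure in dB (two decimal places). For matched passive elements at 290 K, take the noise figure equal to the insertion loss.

1.05 dB

Convert to linear (a loss of L dB is a gain of −L dB): F_i = 10^(NF_i/10), G_i = 10^(G_i,dB/10)
  Stage 1: F_1 = 10^(0.927/10) = 1.238, G_1 = 10^(17.1/10) = 51.29
  Stage 2: F_2 = 10^(4.42/10) = 2.767, G_2 = 10^(9.03/10) = 7.998
  Stage 3: F_3 = 10^(2.16/10) = 1.644, G_3 = 10^(−2.16/10) = 0.6081
Friis cascade:
  F = 1.238 + (2.767 − 1)/51.29 + (1.644 − 1)/410.2 = 1.274
NF = 10 log₁₀(1.274) = 1.05 dB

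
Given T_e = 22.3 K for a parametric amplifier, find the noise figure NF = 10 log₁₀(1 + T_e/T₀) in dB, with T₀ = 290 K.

0.322 dB

F = 1 + T_e/T₀ = 1 + 22.3/290 = 1.0769
NF = 10 log₁₀(1.0769) = 0.322 dB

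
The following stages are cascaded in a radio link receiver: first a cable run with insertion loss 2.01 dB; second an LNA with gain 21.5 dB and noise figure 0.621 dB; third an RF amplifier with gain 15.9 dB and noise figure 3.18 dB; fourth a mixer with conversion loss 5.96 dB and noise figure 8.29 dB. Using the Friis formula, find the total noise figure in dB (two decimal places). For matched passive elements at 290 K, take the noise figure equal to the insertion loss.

2.66 dB

Convert to linear (a loss of L dB is a gain of −L dB): F_i = 10^(NF_i/10), G_i = 10^(G_i,dB/10)
  Stage 1: F_1 = 10^(2.01/10) = 1.589, G_1 = 10^(−2.01/10) = 0.6295
  Stage 2: F_2 = 10^(0.621/10) = 1.154, G_2 = 10^(21.5/10) = 141.3
  Stage 3: F_3 = 10^(3.18/10) = 2.080, G_3 = 10^(15.9/10) = 38.90
  Stage 4: F_4 = 10^(8.29/10) = 6.745, G_4 = 10^(−5.96/10) = 0.2535
Friis cascade:
  F = 1.589 + (1.154 − 1)/0.6295 + (2.080 − 1)/88.92 + (6.745 − 1)/3459 = 1.847
NF = 10 log₁₀(1.847) = 2.66 dB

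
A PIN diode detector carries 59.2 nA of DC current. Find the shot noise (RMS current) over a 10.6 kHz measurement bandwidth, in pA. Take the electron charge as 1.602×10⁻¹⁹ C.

I_n = √(2qI·B)
2qI·B = 2 × 1.602×10⁻¹⁹ × 5.92×10⁻⁸ × 1.06×10⁴ = 2.01×10⁻²² A²
I_n = √(2.01×10⁻²²) = 1.42×10⁻¹¹ A = 14.2 pA

14.2 pA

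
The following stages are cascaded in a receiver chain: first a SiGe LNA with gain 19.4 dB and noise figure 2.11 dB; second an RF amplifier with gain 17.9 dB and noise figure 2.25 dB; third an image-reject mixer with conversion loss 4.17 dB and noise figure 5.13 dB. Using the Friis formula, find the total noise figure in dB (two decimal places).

2.13 dB

Convert to linear (a loss of L dB is a gain of −L dB): F_i = 10^(NF_i/10), G_i = 10^(G_i,dB/10)
  Stage 1: F_1 = 10^(2.11/10) = 1.626, G_1 = 10^(19.4/10) = 87.10
  Stage 2: F_2 = 10^(2.25/10) = 1.679, G_2 = 10^(17.9/10) = 61.66
  Stage 3: F_3 = 10^(5.13/10) = 3.258, G_3 = 10^(−4.17/10) = 0.3828
Friis cascade:
  F = 1.626 + (1.679 − 1)/87.10 + (3.258 − 1)/5370 = 1.634
NF = 10 log₁₀(1.634) = 2.13 dB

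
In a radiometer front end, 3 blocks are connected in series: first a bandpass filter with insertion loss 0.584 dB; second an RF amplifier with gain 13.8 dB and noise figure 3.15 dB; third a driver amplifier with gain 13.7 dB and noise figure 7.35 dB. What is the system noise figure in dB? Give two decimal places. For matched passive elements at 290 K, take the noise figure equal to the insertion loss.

Convert to linear (a loss of L dB is a gain of −L dB): F_i = 10^(NF_i/10), G_i = 10^(G_i,dB/10)
  Stage 1: F_1 = 10^(0.584/10) = 1.144, G_1 = 10^(−0.584/10) = 0.8742
  Stage 2: F_2 = 10^(3.15/10) = 2.065, G_2 = 10^(13.8/10) = 23.99
  Stage 3: F_3 = 10^(7.35/10) = 5.433, G_3 = 10^(13.7/10) = 23.44
Friis cascade:
  F = 1.144 + (2.065 − 1)/0.8742 + (5.433 − 1)/20.97 = 2.574
NF = 10 log₁₀(2.574) = 4.11 dB

4.11 dB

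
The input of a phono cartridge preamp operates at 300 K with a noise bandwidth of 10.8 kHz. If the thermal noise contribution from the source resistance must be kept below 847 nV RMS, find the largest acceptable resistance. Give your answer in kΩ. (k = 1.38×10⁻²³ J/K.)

Johnson–Nyquist: V_n = √(4kTRB) ⇒ R = V_n² / (4kTB)
4kTB = 4 × 1.38×10⁻²³ × 300 × 1.08×10⁴ = 1.79×10⁻¹⁶
R = (8.47×10⁻⁷)² / 1.79×10⁻¹⁶ = 4.01×10³ Ω = 4.01 kΩ

4.01 kΩ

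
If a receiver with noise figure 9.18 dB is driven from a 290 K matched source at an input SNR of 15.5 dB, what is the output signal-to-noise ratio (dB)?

6.32 dB

By definition F = SNR_in/SNR_out, so in dB: SNR_out = SNR_in − NF
SNR_out = 15.5 − 9.18 = 6.32 dB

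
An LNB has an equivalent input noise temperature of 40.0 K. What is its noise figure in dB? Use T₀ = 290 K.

F = 1 + T_e/T₀ = 1 + 40.0/290 = 1.13793
NF = 10 log₁₀(1.13793) = 0.561 dB

0.561 dB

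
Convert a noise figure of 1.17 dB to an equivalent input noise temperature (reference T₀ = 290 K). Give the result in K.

F = 10^(1.17/10) = 1.30918
T_e = (F − 1)·T₀ = (1.30918 − 1) × 290 = 89.7 K

89.7 K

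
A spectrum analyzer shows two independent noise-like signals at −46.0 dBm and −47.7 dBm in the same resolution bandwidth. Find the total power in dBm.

−43.8 dBm

Convert to linear, add, convert back:
P₁ = 2.51×10⁻⁸ W, P₂ = 1.70×10⁻⁸ W
P_tot = 4.21×10⁻⁸ W → 10 log₁₀(P_tot / 10⁻³) = −43.8 dBm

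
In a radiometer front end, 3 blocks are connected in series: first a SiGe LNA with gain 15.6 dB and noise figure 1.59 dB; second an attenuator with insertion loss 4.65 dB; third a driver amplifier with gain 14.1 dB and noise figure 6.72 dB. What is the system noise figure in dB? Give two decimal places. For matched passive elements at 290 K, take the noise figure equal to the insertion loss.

2.53 dB

Convert to linear (a loss of L dB is a gain of −L dB): F_i = 10^(NF_i/10), G_i = 10^(G_i,dB/10)
  Stage 1: F_1 = 10^(1.59/10) = 1.442, G_1 = 10^(15.6/10) = 36.31
  Stage 2: F_2 = 10^(4.65/10) = 2.917, G_2 = 10^(−4.65/10) = 0.3428
  Stage 3: F_3 = 10^(6.72/10) = 4.699, G_3 = 10^(14.1/10) = 25.70
Friis cascade:
  F = 1.442 + (2.917 − 1)/36.31 + (4.699 − 1)/12.45 = 1.792
NF = 10 log₁₀(1.792) = 2.53 dB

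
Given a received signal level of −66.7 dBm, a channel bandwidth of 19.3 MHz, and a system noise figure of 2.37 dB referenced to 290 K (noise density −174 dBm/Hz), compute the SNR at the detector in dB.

Noise floor: N = −174 + 10 log₁₀(B) + NF
10 log₁₀(1.93×10⁷) = 72.86 dB
N = −174 + 72.86 + 2.37 = −98.77 dBm
SNR = P_sig − N = −66.7 − (−98.77) = 32.07 dB → 32.1 dB

32.1 dB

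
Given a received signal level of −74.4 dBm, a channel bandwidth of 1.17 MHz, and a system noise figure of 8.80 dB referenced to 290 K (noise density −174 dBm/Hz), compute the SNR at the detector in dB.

Noise floor: N = −174 + 10 log₁₀(B) + NF
10 log₁₀(1.17×10⁶) = 60.68 dB
N = −174 + 60.68 + 8.80 = −104.52 dBm
SNR = P_sig − N = −74.4 − (−104.52) = 30.12 dB → 30.1 dB

30.1 dB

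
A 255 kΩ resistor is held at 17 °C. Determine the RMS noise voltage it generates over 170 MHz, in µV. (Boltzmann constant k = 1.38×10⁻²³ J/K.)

T = 17 °C + 273.15 = 290.15 K
V_n = √(4kTRB)
4kTRB = 4 × 1.38×10⁻²³ × 290.15 × 2.55×10⁵ × 1.70×10⁸ = 6.94×10⁻⁷ V²
V_n = √(6.94×10⁻⁷) = 8.33×10⁻⁴ V = 833 µV

833 µV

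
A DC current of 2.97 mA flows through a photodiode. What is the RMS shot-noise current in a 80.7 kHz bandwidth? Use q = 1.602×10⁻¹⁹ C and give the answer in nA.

I_n = √(2qI·B)
2qI·B = 2 × 1.602×10⁻¹⁹ × 2.97×10⁻³ × 8.07×10⁴ = 7.68×10⁻¹⁷ A²
I_n = √(7.68×10⁻¹⁷) = 8.76×10⁻⁹ A = 8.76 nA

8.76 nA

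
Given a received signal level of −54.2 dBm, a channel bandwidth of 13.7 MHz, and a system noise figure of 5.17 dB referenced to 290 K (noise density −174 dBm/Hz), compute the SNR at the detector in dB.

Noise floor: N = −174 + 10 log₁₀(B) + NF
10 log₁₀(1.37×10⁷) = 71.37 dB
N = −174 + 71.37 + 5.17 = −97.46 dBm
SNR = P_sig − N = −54.2 − (−97.46) = 43.26 dB → 43.3 dB

43.3 dB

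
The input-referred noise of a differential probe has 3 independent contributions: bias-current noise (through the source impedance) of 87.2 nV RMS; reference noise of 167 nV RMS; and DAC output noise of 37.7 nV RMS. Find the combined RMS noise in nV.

192 nV

Uncorrelated sources add in power (mean-square): V_tot = √(ΣV_i²)
V_tot = √[(8.72×10⁻⁸)² + (1.67×10⁻⁷)² + (3.77×10⁻⁸)²] = 1.92×10⁻⁷ V = 192 nV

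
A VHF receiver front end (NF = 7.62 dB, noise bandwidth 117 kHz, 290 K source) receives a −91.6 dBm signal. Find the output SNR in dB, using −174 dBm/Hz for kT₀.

Noise floor: N = −174 + 10 log₁₀(B) + NF
10 log₁₀(1.17×10⁵) = 50.68 dB
N = −174 + 50.68 + 7.62 = −115.70 dBm
SNR = P_sig − N = −91.6 − (−115.70) = 24.10 dB → 24.1 dB

24.1 dB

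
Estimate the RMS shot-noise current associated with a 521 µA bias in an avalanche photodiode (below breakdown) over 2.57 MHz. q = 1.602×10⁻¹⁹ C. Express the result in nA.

I_n = √(2qI·B)
2qI·B = 2 × 1.602×10⁻¹⁹ × 5.21×10⁻⁴ × 2.57×10⁶ = 4.29×10⁻¹⁶ A²
I_n = √(4.29×10⁻¹⁶) = 2.07×10⁻⁸ A = 20.7 nA

20.7 nA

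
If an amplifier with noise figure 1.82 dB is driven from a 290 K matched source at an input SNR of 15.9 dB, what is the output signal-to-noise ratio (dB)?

14.08 dB

By definition F = SNR_in/SNR_out, so in dB: SNR_out = SNR_in − NF
SNR_out = 15.9 − 1.82 = 14.08 dB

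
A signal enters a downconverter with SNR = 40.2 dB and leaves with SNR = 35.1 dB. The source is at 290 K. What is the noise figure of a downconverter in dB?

5.1 dB

NF (dB) = SNR_in(dB) − SNR_out(dB) when the source is at T₀
NF = 40.2 − 35.1 = 5.1 dB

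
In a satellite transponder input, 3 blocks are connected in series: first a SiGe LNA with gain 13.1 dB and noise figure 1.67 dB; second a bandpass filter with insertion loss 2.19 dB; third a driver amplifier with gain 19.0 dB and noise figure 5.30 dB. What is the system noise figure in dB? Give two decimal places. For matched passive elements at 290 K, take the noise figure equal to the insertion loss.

2.29 dB

Convert to linear (a loss of L dB is a gain of −L dB): F_i = 10^(NF_i/10), G_i = 10^(G_i,dB/10)
  Stage 1: F_1 = 10^(1.67/10) = 1.469, G_1 = 10^(13.1/10) = 20.42
  Stage 2: F_2 = 10^(2.19/10) = 1.656, G_2 = 10^(−2.19/10) = 0.6039
  Stage 3: F_3 = 10^(5.30/10) = 3.388, G_3 = 10^(19.0/10) = 79.43
Friis cascade:
  F = 1.469 + (1.656 − 1)/20.42 + (3.388 − 1)/12.33 = 1.695
NF = 10 log₁₀(1.695) = 2.29 dB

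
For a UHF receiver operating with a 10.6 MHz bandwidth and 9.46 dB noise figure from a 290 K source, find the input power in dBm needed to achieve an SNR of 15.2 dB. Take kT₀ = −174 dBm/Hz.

−79.1 dBm

Sensitivity = −174 + 10 log₁₀(B) + NF + SNR_min
= −174 + 70.25 + 9.46 + 15.2
= −79.09 dBm → −79.1 dBm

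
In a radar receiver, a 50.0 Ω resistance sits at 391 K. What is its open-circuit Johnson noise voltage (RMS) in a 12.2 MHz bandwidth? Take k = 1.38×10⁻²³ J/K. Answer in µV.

V_n = √(4kTRB)
4kTRB = 4 × 1.38×10⁻²³ × 391 × 5.00×10¹ × 1.22×10⁷ = 1.32×10⁻¹¹ V²
V_n = √(1.32×10⁻¹¹) = 3.63×10⁻⁶ V = 3.63 µV

3.63 µV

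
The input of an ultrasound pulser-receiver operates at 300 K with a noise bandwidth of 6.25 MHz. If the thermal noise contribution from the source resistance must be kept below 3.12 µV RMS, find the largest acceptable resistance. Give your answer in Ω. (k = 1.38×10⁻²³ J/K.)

94.1 Ω

Johnson–Nyquist: V_n = √(4kTRB) ⇒ R = V_n² / (4kTB)
4kTB = 4 × 1.38×10⁻²³ × 300 × 6.25×10⁶ = 1.03×10⁻¹³
R = (3.12×10⁻⁶)² / 1.03×10⁻¹³ = 9.41×10¹ Ω = 94.1 Ω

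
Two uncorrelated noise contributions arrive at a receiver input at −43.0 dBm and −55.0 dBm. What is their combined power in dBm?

−42.7 dBm

Convert to linear, add, convert back:
P₁ = 5.01×10⁻⁸ W, P₂ = 3.16×10⁻⁹ W
P_tot = 5.33×10⁻⁸ W → 10 log₁₀(P_tot / 10⁻³) = −42.7 dBm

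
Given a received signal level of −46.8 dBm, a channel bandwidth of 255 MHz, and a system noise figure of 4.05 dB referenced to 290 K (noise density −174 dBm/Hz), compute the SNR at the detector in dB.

39.1 dB

Noise floor: N = −174 + 10 log₁₀(B) + NF
10 log₁₀(2.55×10⁸) = 84.07 dB
N = −174 + 84.07 + 4.05 = −85.88 dBm
SNR = P_sig − N = −46.8 − (−85.88) = 39.08 dB → 39.1 dB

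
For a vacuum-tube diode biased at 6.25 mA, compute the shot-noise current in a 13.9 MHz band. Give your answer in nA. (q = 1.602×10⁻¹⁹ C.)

I_n = √(2qI·B)
2qI·B = 2 × 1.602×10⁻¹⁹ × 6.25×10⁻³ × 1.39×10⁷ = 2.78×10⁻¹⁴ A²
I_n = √(2.78×10⁻¹⁴) = 1.67×10⁻⁷ A = 167 nA

167 nA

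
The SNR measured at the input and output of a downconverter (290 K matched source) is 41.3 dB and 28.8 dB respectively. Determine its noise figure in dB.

NF (dB) = SNR_in(dB) − SNR_out(dB) when the source is at T₀
NF = 41.3 − 28.8 = 12.5 dB

12.5 dB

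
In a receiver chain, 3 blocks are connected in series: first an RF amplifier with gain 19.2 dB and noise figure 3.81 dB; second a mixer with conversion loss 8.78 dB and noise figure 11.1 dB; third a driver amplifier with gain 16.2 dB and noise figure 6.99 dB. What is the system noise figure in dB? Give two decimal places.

4.64 dB

Convert to linear (a loss of L dB is a gain of −L dB): F_i = 10^(NF_i/10), G_i = 10^(G_i,dB/10)
  Stage 1: F_1 = 10^(3.81/10) = 2.404, G_1 = 10^(19.2/10) = 83.18
  Stage 2: F_2 = 10^(11.1/10) = 12.88, G_2 = 10^(−8.78/10) = 0.1324
  Stage 3: F_3 = 10^(6.99/10) = 5.000, G_3 = 10^(16.2/10) = 41.69
Friis cascade:
  F = 2.404 + (12.88 − 1)/83.18 + (5.000 − 1)/11.02 = 2.910
NF = 10 log₁₀(2.910) = 4.64 dB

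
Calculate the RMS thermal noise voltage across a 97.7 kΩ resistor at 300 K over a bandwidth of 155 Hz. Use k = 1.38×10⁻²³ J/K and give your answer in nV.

V_n = √(4kTRB)
4kTRB = 4 × 1.38×10⁻²³ × 300 × 9.77×10⁴ × 1.55×10² = 2.51×10⁻¹³ V²
V_n = √(2.51×10⁻¹³) = 5.01×10⁻⁷ V = 501 nV

501 nV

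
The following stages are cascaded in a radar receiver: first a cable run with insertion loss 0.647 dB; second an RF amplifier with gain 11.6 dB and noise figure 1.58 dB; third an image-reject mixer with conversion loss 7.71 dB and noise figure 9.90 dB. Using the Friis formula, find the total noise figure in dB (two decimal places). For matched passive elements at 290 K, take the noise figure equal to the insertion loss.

3.76 dB

Convert to linear (a loss of L dB is a gain of −L dB): F_i = 10^(NF_i/10), G_i = 10^(G_i,dB/10)
  Stage 1: F_1 = 10^(0.647/10) = 1.161, G_1 = 10^(−0.647/10) = 0.8616
  Stage 2: F_2 = 10^(1.58/10) = 1.439, G_2 = 10^(11.6/10) = 14.45
  Stage 3: F_3 = 10^(9.90/10) = 9.772, G_3 = 10^(−7.71/10) = 0.1694
Friis cascade:
  F = 1.161 + (1.439 − 1)/0.8616 + (9.772 − 1)/12.45 = 2.374
NF = 10 log₁₀(2.374) = 3.76 dB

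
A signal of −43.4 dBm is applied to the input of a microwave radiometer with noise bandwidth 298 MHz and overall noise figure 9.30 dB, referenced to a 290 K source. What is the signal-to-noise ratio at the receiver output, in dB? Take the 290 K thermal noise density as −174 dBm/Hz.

Noise floor: N = −174 + 10 log₁₀(B) + NF
10 log₁₀(2.98×10⁸) = 84.74 dB
N = −174 + 84.74 + 9.30 = −79.96 dBm
SNR = P_sig − N = −43.4 − (−79.96) = 36.56 dB → 36.6 dB

36.6 dB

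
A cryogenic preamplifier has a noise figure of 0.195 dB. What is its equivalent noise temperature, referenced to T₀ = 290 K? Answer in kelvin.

13.3 K

F = 10^(0.195/10) = 1.04592
T_e = (F − 1)·T₀ = (1.04592 − 1) × 290 = 13.3 K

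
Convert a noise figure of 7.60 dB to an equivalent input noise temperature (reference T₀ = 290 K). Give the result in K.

1379 K

F = 10^(7.60/10) = 5.7544
T_e = (F − 1)·T₀ = (5.7544 − 1) × 290 = 1379 K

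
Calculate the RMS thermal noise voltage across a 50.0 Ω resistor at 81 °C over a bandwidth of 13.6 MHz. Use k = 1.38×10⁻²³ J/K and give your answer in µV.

3.65 µV

T = 81 °C + 273.15 = 354.15 K
V_n = √(4kTRB)
4kTRB = 4 × 1.38×10⁻²³ × 354.15 × 5.00×10¹ × 1.36×10⁷ = 1.33×10⁻¹¹ V²
V_n = √(1.33×10⁻¹¹) = 3.65×10⁻⁶ V = 3.65 µV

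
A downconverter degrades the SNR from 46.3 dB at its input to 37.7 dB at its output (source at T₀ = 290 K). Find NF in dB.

8.6 dB

NF (dB) = SNR_in(dB) − SNR_out(dB) when the source is at T₀
NF = 46.3 − 37.7 = 8.6 dB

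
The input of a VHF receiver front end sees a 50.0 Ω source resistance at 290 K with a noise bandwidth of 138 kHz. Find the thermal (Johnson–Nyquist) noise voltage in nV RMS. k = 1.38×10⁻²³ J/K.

332 nV

V_n = √(4kTRB)
4kTRB = 4 × 1.38×10⁻²³ × 290 × 5.00×10¹ × 1.38×10⁵ = 1.10×10⁻¹³ V²
V_n = √(1.10×10⁻¹³) = 3.32×10⁻⁷ V = 332 nV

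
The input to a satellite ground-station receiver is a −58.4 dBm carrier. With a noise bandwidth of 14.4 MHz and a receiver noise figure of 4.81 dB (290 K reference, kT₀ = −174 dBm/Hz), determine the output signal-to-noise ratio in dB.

39.2 dB

Noise floor: N = −174 + 10 log₁₀(B) + NF
10 log₁₀(1.44×10⁷) = 71.58 dB
N = −174 + 71.58 + 4.81 = −97.61 dBm
SNR = P_sig − N = −58.4 − (−97.61) = 39.21 dB → 39.2 dB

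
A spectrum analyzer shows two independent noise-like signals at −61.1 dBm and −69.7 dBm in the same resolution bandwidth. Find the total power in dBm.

−60.5 dBm

Convert to linear, add, convert back:
P₁ = 7.76×10⁻¹⁰ W, P₂ = 1.07×10⁻¹⁰ W
P_tot = 8.83×10⁻¹⁰ W → 10 log₁₀(P_tot / 10⁻³) = −60.5 dBm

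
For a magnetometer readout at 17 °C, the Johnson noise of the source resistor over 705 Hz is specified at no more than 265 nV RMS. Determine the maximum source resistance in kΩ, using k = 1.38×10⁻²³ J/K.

6.22 kΩ

T = 17 °C + 273.15 = 290.15 K
Johnson–Nyquist: V_n = √(4kTRB) ⇒ R = V_n² / (4kTB)
4kTB = 4 × 1.38×10⁻²³ × 290.15 × 7.05×10² = 1.13×10⁻¹⁷
R = (2.65×10⁻⁷)² / 1.13×10⁻¹⁷ = 6.22×10³ Ω = 6.22 kΩ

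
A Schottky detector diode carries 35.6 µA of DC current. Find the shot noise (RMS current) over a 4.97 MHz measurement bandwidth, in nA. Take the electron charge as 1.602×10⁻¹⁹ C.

7.53 nA

I_n = √(2qI·B)
2qI·B = 2 × 1.602×10⁻¹⁹ × 3.56×10⁻⁵ × 4.97×10⁶ = 5.67×10⁻¹⁷ A²
I_n = √(5.67×10⁻¹⁷) = 7.53×10⁻⁹ A = 7.53 nA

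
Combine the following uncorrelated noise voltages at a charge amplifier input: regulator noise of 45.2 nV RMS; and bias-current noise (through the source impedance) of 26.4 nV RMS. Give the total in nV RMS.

52.3 nV

Uncorrelated sources add in power (mean-square): V_tot = √(ΣV_i²)
V_tot = √[(4.52×10⁻⁸)² + (2.64×10⁻⁸)²] = 5.23×10⁻⁸ V = 52.3 nV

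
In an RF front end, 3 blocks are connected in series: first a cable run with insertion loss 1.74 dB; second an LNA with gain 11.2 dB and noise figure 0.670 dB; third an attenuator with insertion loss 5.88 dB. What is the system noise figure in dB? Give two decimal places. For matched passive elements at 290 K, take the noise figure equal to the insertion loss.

3.15 dB

Convert to linear (a loss of L dB is a gain of −L dB): F_i = 10^(NF_i/10), G_i = 10^(G_i,dB/10)
  Stage 1: F_1 = 10^(1.74/10) = 1.493, G_1 = 10^(−1.74/10) = 0.6699
  Stage 2: F_2 = 10^(0.670/10) = 1.167, G_2 = 10^(11.2/10) = 13.18
  Stage 3: F_3 = 10^(5.88/10) = 3.873, G_3 = 10^(−5.88/10) = 0.2582
Friis cascade:
  F = 1.493 + (1.167 − 1)/0.6699 + (3.873 − 1)/8.831 = 2.067
NF = 10 log₁₀(2.067) = 3.15 dB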